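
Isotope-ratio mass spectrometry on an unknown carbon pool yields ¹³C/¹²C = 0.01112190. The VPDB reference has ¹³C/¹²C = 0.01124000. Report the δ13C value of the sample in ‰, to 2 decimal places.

δ13C = (R_sample / R_standard − 1) × 1000
R_sample / R_standard = 0.01112190 / 0.01124000 = 0.989493
δ13C = (0.989493 − 1) × 1000 = -10.507‰

-10.51‰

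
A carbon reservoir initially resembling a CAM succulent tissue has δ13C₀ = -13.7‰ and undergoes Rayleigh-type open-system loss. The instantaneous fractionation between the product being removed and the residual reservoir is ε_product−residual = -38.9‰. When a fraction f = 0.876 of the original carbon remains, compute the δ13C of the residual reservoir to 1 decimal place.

Rayleigh residual: δ_res = (δ₀ + 1000)·f^(α−1) − 1000
α = ε/1000 + 1 = 0.96110, so α − 1 = -0.03890
f^(α−1) = 0.876^(-0.03890) = 1.005163
δ_res = (-13.7 + 1000) × 1.005163 − 1000 = 991.392 − 1000 = -8.61‰

-8.6‰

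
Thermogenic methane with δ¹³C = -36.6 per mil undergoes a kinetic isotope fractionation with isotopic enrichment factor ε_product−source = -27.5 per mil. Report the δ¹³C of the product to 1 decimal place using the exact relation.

-63.1 per mil

To first order, δ_product ≈ δ_source + ε = -64.1 per mil.
Exactly, δ_product = (δ_source + 1000)·(ε/1000 + 1) − 1000.
δ_product = (-36.6 + 1000) × (-27.5/1000 + 1) − 1000
δ_product = -63.09 per mil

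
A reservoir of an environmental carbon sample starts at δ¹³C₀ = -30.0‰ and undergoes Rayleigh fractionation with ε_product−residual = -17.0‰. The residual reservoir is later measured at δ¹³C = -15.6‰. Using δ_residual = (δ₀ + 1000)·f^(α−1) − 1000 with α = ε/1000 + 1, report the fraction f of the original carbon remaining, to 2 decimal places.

0.42

α − 1 = ε/1000 = -0.0170
(δ_res + 1000)/(δ₀ + 1000) = (-15.6 + 1000)/(-30.0 + 1000) = 984.4/970.0 = 1.014845
f = 1.014845^(1/-0.0170) = exp(ln(1.014845)/-0.0170) = exp(0.01474/-0.0170)
f = exp(-0.8668) = 0.4203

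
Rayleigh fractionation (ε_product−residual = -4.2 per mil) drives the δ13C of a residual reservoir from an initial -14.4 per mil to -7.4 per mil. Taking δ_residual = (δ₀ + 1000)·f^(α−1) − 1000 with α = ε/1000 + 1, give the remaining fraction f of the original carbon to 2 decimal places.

α − 1 = ε/1000 = -0.0042
(δ_res + 1000)/(δ₀ + 1000) = (-7.4 + 1000)/(-14.4 + 1000) = 992.6/985.6 = 1.007102
f = 1.007102^(1/-0.0042) = exp(ln(1.007102)/-0.0042) = exp(0.00708/-0.0042)
f = exp(-1.6850) = 0.1854

0.19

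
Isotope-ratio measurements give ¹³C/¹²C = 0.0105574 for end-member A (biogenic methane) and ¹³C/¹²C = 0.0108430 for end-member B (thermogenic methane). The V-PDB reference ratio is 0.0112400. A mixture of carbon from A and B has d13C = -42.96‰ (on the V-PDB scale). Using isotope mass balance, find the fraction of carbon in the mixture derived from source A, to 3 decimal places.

0.301

δ_A = (0.0105574/0.0112400 − 1)×1000 = (0.939270 − 1)×1000 = -60.730‰
δ_B = (0.0108430/0.0112400 − 1)×1000 = (0.964680 − 1)×1000 = -35.320‰
f_A = (δ_mix − δ_B)/(δ_A − δ_B) = (-42.96 − (-35.320))/(-60.730 − (-35.320))
f_A = -7.640 / -25.409 = 0.3007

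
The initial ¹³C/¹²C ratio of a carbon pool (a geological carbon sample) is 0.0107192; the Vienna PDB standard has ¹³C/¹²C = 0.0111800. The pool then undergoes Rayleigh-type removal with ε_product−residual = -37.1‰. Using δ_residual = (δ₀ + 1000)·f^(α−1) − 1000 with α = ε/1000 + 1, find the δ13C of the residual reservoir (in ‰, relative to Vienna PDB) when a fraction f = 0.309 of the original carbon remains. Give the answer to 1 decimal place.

1.5‰

δ₀ = (0.0107192/0.0111800 − 1)×1000 = (0.958784 − 1)×1000 = -41.216‰
α − 1 = ε/1000 = -0.0371
f^(α−1) = 0.309^(-0.0371) = 1.044534
δ_res = (-41.216 + 1000) × 1.044534 − 1000 = 1001.482 − 1000 = 1.48‰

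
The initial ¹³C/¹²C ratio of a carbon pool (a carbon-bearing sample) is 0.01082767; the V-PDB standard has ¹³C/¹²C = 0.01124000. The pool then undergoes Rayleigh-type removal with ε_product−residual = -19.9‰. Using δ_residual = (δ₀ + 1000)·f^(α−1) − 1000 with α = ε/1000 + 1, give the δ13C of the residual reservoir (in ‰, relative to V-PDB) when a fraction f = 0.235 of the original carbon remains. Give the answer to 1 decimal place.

δ₀ = (0.01082767/0.01124000 − 1)×1000 = (0.963316 − 1)×1000 = -36.684‰
α − 1 = ε/1000 = -0.0199
f^(α−1) = 0.235^(-0.0199) = 1.029238
δ_res = (-36.684 + 1000) × 1.029238 − 1000 = 991.481 − 1000 = -8.52‰

-8.5‰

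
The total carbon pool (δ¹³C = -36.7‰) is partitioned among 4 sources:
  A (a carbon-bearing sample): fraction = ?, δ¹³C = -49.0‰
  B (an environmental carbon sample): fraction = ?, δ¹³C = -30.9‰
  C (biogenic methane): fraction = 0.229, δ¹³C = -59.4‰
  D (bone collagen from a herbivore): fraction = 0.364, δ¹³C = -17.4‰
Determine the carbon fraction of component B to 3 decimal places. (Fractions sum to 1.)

0.176

Let f_B and f_A be the unknown fractions; fractions sum to 1 so f_B + f_A = 0.407.
Mass balance: Σ fᵢ·δᵢ = δ_bulk ⇒ f_B·(-30.9) + f_A·(-49.0) = -36.7 − (-19.936) = -16.764
Substitute f_A = 0.407 − f_B:
f_B·(-30.9 − -49.0) = -16.764 − 0.407×(-49.0) = 3.179
f_B = 3.179 / 18.1 = 0.1756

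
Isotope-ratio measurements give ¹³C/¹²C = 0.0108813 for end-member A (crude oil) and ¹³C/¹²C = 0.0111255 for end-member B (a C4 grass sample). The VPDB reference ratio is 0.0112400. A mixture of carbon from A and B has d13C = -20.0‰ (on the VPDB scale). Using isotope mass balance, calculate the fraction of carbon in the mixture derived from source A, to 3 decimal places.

0.452

δ_A = (0.0108813/0.0112400 − 1)×1000 = (0.968087 − 1)×1000 = -31.913‰
δ_B = (0.0111255/0.0112400 − 1)×1000 = (0.989813 − 1)×1000 = -10.187‰
f_A = (δ_mix − δ_B)/(δ_A − δ_B) = (-20.0 − (-10.187))/(-31.913 − (-10.187))
f_A = -9.813 / -21.726 = 0.4517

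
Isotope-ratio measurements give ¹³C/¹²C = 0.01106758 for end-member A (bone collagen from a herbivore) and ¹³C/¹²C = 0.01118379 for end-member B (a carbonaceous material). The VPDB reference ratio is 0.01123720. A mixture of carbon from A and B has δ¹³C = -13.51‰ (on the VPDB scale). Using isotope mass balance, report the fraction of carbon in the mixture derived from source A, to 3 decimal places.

δ_A = (0.01106758/0.01123720 − 1)×1000 = (0.984905 − 1)×1000 = -15.095‰
δ_B = (0.01118379/0.01123720 − 1)×1000 = (0.995247 − 1)×1000 = -4.753‰
f_A = (δ_mix − δ_B)/(δ_A − δ_B) = (-13.51 − (-4.753))/(-15.095 − (-4.753))
f_A = -8.757 / -10.342 = 0.8468

0.847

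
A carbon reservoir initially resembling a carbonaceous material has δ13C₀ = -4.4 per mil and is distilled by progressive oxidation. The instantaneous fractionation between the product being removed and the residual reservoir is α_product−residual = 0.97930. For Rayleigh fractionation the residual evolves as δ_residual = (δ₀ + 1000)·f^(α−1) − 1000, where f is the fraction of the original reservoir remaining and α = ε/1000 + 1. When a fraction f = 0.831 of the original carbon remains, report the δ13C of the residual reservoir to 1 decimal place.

Rayleigh residual: δ_res = (δ₀ + 1000)·f^(α−1) − 1000
α − 1 = -0.02070
f^(α−1) = 0.831^(-0.02070) = 1.003839
δ_res = (-4.4 + 1000) × 1.003839 − 1000 = 999.423 − 1000 = -0.58 per mil

-0.6 per mil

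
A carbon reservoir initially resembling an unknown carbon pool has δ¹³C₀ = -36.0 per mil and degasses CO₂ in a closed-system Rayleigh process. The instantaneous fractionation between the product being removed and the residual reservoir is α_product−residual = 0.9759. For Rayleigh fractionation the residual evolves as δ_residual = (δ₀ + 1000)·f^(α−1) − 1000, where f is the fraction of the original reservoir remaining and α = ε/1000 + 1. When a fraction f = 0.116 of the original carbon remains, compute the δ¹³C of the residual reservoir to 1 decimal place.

15.4 per mil

Rayleigh residual: δ_res = (δ₀ + 1000)·f^(α−1) − 1000
α − 1 = -0.02410
f^(α−1) = 0.116^(-0.02410) = 1.053287
δ_res = (-36.0 + 1000) × 1.053287 − 1000 = 1015.368 − 1000 = 15.37 per mil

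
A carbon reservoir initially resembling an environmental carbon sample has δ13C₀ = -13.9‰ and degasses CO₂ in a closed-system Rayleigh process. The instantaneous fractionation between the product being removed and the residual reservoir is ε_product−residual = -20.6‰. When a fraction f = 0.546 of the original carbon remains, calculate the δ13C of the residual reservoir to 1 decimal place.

-1.5‰

Rayleigh residual: δ_res = (δ₀ + 1000)·f^(α−1) − 1000
α = ε/1000 + 1 = 0.97940, so α − 1 = -0.02060
f^(α−1) = 0.546^(-0.02060) = 1.012544
δ_res = (-13.9 + 1000) × 1.012544 − 1000 = 998.469 − 1000 = -1.53‰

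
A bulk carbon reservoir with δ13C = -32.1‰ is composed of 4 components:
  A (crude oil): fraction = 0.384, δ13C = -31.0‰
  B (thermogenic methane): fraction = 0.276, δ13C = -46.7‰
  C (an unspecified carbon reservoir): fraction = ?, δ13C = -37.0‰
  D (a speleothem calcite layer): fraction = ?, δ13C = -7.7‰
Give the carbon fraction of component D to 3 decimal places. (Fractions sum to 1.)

Let f_D and f_C be the unknown fractions; fractions sum to 1 so f_D + f_C = 0.340.
Mass balance: Σ fᵢ·δᵢ = δ_bulk ⇒ f_D·(-7.7) + f_C·(-37.0) = -32.1 − (-24.793) = -7.307
Substitute f_C = 0.340 − f_D:
f_D·(-7.7 − -37.0) = -7.307 − 0.340×(-37.0) = 5.273
f_D = 5.273 / 29.3 = 0.1800

0.180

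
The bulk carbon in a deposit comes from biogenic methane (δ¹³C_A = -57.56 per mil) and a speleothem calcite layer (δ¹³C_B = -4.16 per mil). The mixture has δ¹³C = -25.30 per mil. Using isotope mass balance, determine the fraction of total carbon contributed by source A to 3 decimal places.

0.396

δ_mix = f_A·δ_A + (1 − f_A)·δ_B  ⇒  f_A = (δ_mix − δ_B)/(δ_A − δ_B)
f_A = (-25.30 − (-4.16)) / (-57.56 − (-4.16))
f_A = -21.14 / -53.40 = 0.3959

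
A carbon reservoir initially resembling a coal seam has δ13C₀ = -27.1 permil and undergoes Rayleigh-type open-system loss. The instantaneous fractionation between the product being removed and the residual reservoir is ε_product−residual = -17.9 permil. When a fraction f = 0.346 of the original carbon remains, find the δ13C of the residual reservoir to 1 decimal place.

-8.4 permil

Rayleigh residual: δ_res = (δ₀ + 1000)·f^(α−1) − 1000
α = ε/1000 + 1 = 0.98210, so α − 1 = -0.01790
f^(α−1) = 0.346^(-0.01790) = 1.019179
δ_res = (-27.1 + 1000) × 1.019179 − 1000 = 991.559 − 1000 = -8.44 permil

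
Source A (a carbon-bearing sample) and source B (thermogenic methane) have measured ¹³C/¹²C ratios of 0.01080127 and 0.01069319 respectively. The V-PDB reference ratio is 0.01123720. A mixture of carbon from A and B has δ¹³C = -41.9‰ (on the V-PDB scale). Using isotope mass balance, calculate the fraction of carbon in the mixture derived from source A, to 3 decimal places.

0.677

δ_A = (0.01080127/0.01123720 − 1)×1000 = (0.961207 − 1)×1000 = -38.793‰
δ_B = (0.01069319/0.01123720 − 1)×1000 = (0.951588 − 1)×1000 = -48.412‰
f_A = (δ_mix − δ_B)/(δ_A − δ_B) = (-41.9 − (-48.412))/(-38.793 − (-48.412))
f_A = 6.512 / 9.618 = 0.6770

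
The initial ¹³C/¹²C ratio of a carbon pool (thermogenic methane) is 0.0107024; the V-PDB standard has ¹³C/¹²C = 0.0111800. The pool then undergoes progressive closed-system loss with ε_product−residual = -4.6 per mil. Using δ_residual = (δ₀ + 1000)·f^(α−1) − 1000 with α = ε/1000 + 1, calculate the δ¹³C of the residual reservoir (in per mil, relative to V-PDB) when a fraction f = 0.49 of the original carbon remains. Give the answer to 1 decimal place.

δ₀ = (0.0107024/0.0111800 − 1)×1000 = (0.957281 − 1)×1000 = -42.719 per mil
α − 1 = ε/1000 = -0.0046
f^(α−1) = 0.49^(-0.0046) = 1.003287
δ_res = (-42.719 + 1000) × 1.003287 − 1000 = 960.427 − 1000 = -39.57 per mil

-39.6 per mil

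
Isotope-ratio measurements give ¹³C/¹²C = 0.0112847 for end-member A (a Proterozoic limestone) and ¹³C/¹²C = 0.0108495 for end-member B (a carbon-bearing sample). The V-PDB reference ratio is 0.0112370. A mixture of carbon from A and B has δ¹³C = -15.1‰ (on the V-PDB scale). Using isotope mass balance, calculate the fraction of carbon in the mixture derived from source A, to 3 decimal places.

0.501

δ_A = (0.0112847/0.0112370 − 1)×1000 = (1.004245 − 1)×1000 = 4.245‰
δ_B = (0.0108495/0.0112370 − 1)×1000 = (0.965516 − 1)×1000 = -34.484‰
f_A = (δ_mix − δ_B)/(δ_A − δ_B) = (-15.1 − (-34.484))/(4.245 − (-34.484))
f_A = 19.384 / 38.729 = 0.5005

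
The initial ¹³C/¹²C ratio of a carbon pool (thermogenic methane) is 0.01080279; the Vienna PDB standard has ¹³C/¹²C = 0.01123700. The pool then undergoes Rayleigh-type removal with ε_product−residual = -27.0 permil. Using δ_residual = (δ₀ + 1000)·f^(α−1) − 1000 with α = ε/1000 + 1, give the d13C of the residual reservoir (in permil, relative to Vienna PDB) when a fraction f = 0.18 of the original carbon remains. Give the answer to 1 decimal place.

δ₀ = (0.01080279/0.01123700 − 1)×1000 = (0.961359 − 1)×1000 = -38.641 permil
α − 1 = ε/1000 = -0.0270
f^(α−1) = 0.18^(-0.0270) = 1.047388
δ_res = (-38.641 + 1000) × 1.047388 − 1000 = 1006.916 − 1000 = 6.92 permil

6.9 permil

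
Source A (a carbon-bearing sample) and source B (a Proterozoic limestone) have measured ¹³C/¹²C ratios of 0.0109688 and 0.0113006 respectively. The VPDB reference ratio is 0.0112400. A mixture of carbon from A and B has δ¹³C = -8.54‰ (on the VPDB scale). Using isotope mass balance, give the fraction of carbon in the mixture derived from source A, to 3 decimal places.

δ_A = (0.0109688/0.0112400 − 1)×1000 = (0.975872 − 1)×1000 = -24.128‰
δ_B = (0.0113006/0.0112400 − 1)×1000 = (1.005391 − 1)×1000 = 5.391‰
f_A = (δ_mix − δ_B)/(δ_A − δ_B) = (-8.54 − (5.391))/(-24.128 − (5.391))
f_A = -13.931 / -29.520 = 0.4719

0.472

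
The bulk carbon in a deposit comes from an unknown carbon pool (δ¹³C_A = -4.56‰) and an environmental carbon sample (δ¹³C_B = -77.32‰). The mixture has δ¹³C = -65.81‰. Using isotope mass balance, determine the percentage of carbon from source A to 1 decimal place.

15.8%

δ_mix = f_A·δ_A + (1 − f_A)·δ_B  ⇒  f_A = (δ_mix − δ_B)/(δ_A − δ_B)
f_A = (-65.81 − (-77.32)) / (-4.56 − (-77.32))
f_A = 11.51 / 72.76 = 0.1582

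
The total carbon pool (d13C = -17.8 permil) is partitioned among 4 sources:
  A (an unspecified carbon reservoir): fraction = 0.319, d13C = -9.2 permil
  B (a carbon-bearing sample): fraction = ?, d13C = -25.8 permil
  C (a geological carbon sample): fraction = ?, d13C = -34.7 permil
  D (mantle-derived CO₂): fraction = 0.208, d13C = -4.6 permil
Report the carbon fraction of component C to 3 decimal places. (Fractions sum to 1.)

0.192

Let f_C and f_B be the unknown fractions; fractions sum to 1 so f_C + f_B = 0.473.
Mass balance: Σ fᵢ·δᵢ = δ_bulk ⇒ f_C·(-34.7) + f_B·(-25.8) = -17.8 − (-3.892) = -13.908
Substitute f_B = 0.473 − f_C:
f_C·(-34.7 − -25.8) = -13.908 − 0.473×(-25.8) = -1.705
f_C = -1.705 / -8.9 = 0.1916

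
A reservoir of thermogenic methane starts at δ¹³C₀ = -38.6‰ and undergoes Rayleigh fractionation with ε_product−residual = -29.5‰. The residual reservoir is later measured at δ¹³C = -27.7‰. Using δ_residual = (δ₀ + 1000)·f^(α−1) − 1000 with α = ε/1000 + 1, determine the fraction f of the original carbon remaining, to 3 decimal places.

0.682

α − 1 = ε/1000 = -0.0295
(δ_res + 1000)/(δ₀ + 1000) = (-27.7 + 1000)/(-38.6 + 1000) = 972.3/961.4 = 1.011338
f = 1.011338^(1/-0.0295) = exp(ln(1.011338)/-0.0295) = exp(0.01127/-0.0295)
f = exp(-0.3822) = 0.6824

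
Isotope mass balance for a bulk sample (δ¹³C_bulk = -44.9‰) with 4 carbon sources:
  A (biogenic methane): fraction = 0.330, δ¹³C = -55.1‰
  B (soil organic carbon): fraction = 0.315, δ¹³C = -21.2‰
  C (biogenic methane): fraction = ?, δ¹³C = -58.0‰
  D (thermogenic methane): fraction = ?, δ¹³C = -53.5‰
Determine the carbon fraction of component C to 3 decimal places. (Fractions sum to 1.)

Let f_C and f_D be the unknown fractions; fractions sum to 1 so f_C + f_D = 0.355.
Mass balance: Σ fᵢ·δᵢ = δ_bulk ⇒ f_C·(-58.0) + f_D·(-53.5) = -44.9 − (-24.861) = -20.039
Substitute f_D = 0.355 − f_C:
f_C·(-58.0 − -53.5) = -20.039 − 0.355×(-53.5) = -1.046
f_C = -1.046 / -4.5 = 0.2326

0.233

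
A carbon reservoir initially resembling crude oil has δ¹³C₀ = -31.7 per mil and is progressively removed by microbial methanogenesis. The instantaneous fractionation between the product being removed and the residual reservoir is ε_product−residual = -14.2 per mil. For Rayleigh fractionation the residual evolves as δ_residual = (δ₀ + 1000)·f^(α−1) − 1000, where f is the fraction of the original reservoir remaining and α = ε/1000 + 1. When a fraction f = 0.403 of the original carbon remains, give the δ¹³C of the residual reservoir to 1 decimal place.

Rayleigh residual: δ_res = (δ₀ + 1000)·f^(α−1) − 1000
α = ε/1000 + 1 = 0.98580, so α − 1 = -0.01420
f^(α−1) = 0.403^(-0.01420) = 1.012989
δ_res = (-31.7 + 1000) × 1.012989 − 1000 = 980.877 − 1000 = -19.12 per mil

-19.1 per mil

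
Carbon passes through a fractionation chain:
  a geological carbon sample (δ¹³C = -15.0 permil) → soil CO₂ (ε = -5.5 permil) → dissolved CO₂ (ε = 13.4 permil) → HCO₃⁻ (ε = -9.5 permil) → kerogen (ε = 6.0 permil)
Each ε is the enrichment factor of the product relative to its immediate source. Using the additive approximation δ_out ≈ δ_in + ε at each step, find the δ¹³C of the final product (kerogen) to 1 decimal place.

-10.6 permil

step 1: δ ≈ -15.0 + (-5.5) = -20.5 permil
step 2: δ ≈ -20.5 + (13.4) = -7.1 permil
step 3: δ ≈ -7.1 + (-9.5) = -16.6 permil
step 4: δ ≈ -16.6 + (6.0) = -10.6 permil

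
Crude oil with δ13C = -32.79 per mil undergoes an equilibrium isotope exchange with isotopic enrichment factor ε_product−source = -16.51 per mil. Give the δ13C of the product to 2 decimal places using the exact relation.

Exactly, δ_product = (δ_source + 1000)·(ε/1000 + 1) − 1000.
δ_product = (-32.79 + 1000) × (-16.51/1000 + 1) − 1000
δ_product = -48.759 per mil

-48.76 per mil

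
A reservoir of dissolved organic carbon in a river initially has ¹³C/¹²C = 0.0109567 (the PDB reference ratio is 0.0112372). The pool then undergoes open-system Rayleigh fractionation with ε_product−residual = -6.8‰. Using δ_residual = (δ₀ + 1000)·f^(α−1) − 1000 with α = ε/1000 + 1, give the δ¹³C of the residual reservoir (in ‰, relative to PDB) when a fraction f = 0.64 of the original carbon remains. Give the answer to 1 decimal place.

-22.0‰

δ₀ = (0.0109567/0.0112372 − 1)×1000 = (0.975038 − 1)×1000 = -24.962‰
α − 1 = ε/1000 = -0.0068
f^(α−1) = 0.64^(-0.0068) = 1.003039
δ_res = (-24.962 + 1000) × 1.003039 − 1000 = 978.002 − 1000 = -22.00‰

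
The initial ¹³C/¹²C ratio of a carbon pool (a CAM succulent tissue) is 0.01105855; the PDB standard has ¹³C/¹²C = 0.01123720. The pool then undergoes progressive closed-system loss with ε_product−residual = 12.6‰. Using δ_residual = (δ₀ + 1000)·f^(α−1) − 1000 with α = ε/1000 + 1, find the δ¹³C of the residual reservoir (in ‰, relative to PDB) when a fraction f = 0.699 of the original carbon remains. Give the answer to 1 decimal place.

δ₀ = (0.01105855/0.01123720 − 1)×1000 = (0.984102 − 1)×1000 = -15.898‰
α − 1 = ε/1000 = 0.0126
f^(α−1) = 0.699^(0.0126) = 0.995498
δ_res = (-15.898 + 1000) × 0.995498 − 1000 = 979.672 − 1000 = -20.33‰

-20.3‰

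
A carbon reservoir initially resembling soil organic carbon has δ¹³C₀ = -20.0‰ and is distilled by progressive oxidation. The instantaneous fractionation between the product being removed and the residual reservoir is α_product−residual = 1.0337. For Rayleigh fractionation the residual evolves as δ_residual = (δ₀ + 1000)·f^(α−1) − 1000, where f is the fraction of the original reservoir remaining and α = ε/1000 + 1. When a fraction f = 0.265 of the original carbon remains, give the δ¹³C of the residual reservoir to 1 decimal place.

Rayleigh residual: δ_res = (δ₀ + 1000)·f^(α−1) − 1000
α − 1 = 0.03370
f^(α−1) = 0.265^(0.03370) = 0.956232
δ_res = (-20.0 + 1000) × 0.956232 − 1000 = 937.108 − 1000 = -62.89‰

-62.9‰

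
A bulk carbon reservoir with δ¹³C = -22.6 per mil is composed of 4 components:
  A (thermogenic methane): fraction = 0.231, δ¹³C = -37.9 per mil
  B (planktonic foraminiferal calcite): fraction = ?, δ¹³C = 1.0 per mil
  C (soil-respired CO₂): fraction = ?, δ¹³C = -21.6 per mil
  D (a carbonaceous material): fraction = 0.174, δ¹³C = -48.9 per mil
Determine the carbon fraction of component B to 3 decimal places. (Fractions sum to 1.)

Let f_B and f_C be the unknown fractions; fractions sum to 1 so f_B + f_C = 0.595.
Mass balance: Σ fᵢ·δᵢ = δ_bulk ⇒ f_B·(1.0) + f_C·(-21.6) = -22.6 − (-17.264) = -5.337
Substitute f_C = 0.595 − f_B:
f_B·(1.0 − -21.6) = -5.337 − 0.595×(-21.6) = 7.515
f_B = 7.515 / 22.6 = 0.3325

0.333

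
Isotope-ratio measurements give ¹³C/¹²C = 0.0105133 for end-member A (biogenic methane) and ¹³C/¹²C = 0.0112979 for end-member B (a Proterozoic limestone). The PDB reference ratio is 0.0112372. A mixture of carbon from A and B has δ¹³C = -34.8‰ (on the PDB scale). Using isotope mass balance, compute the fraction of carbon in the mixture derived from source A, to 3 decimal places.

0.576

δ_A = (0.0105133/0.0112372 − 1)×1000 = (0.935580 − 1)×1000 = -64.420‰
δ_B = (0.0112979/0.0112372 − 1)×1000 = (1.005402 − 1)×1000 = 5.402‰
f_A = (δ_mix − δ_B)/(δ_A − δ_B) = (-34.8 − (5.402))/(-64.420 − (5.402))
f_A = -40.202 / -69.822 = 0.5758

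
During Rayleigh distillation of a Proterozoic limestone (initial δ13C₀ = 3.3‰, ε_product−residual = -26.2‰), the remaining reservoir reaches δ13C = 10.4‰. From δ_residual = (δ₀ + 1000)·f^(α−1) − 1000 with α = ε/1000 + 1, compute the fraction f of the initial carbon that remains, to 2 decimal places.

α − 1 = ε/1000 = -0.0262
(δ_res + 1000)/(δ₀ + 1000) = (10.4 + 1000)/(3.3 + 1000) = 1010.4/1003.3 = 1.007077
f = 1.007077^(1/-0.0262) = exp(ln(1.007077)/-0.0262) = exp(0.00705/-0.0262)
f = exp(-0.2691) = 0.7640

0.76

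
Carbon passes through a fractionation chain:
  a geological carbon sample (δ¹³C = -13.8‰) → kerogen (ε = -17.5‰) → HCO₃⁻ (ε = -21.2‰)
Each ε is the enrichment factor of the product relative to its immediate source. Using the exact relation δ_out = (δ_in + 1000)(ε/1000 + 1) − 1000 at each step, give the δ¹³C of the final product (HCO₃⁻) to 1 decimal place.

-51.6‰

step 1: δ = (-13.80 + 1000)·(-17.5/1000 + 1) − 1000 = -31.06‰
step 2: δ = (-31.06 + 1000)·(-21.2/1000 + 1) − 1000 = -51.60‰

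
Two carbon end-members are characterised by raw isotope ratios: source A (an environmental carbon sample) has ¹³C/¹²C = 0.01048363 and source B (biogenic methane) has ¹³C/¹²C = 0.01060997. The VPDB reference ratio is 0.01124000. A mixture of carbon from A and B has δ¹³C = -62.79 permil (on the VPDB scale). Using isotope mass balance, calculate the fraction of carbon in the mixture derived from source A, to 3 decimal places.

0.599

δ_A = (0.01048363/0.01124000 − 1)×1000 = (0.932707 − 1)×1000 = -67.293 permil
δ_B = (0.01060997/0.01124000 − 1)×1000 = (0.943948 − 1)×1000 = -56.052 permil
f_A = (δ_mix − δ_B)/(δ_A − δ_B) = (-62.79 − (-56.052))/(-67.293 − (-56.052))
f_A = -6.738 / -11.240 = 0.5994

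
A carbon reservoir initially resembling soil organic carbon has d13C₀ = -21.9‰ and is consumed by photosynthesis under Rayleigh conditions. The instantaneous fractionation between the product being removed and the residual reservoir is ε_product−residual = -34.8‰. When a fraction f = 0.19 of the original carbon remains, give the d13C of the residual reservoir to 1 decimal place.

Rayleigh residual: δ_res = (δ₀ + 1000)·f^(α−1) − 1000
α = ε/1000 + 1 = 0.96520, so α − 1 = -0.03480
f^(α−1) = 0.19^(-0.03480) = 1.059496
δ_res = (-21.9 + 1000) × 1.059496 − 1000 = 1036.293 − 1000 = 36.29‰

36.3‰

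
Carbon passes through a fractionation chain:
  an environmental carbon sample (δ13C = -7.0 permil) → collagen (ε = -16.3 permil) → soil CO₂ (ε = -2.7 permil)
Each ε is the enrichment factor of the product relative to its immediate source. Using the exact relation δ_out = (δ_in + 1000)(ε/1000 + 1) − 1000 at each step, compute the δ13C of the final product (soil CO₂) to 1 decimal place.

step 1: δ = (-7.00 + 1000)·(-16.3/1000 + 1) − 1000 = -23.19 permil
step 2: δ = (-23.19 + 1000)·(-2.7/1000 + 1) − 1000 = -25.82 permil

-25.8 permil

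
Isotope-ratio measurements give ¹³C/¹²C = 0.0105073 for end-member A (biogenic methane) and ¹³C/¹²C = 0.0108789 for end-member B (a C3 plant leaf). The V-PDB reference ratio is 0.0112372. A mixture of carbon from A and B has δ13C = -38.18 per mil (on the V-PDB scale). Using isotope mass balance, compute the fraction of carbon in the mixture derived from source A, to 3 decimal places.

0.190

δ_A = (0.0105073/0.0112372 − 1)×1000 = (0.935046 − 1)×1000 = -64.954 per mil
δ_B = (0.0108789/0.0112372 − 1)×1000 = (0.968115 − 1)×1000 = -31.885 per mil
f_A = (δ_mix − δ_B)/(δ_A − δ_B) = (-38.18 − (-31.885))/(-64.954 − (-31.885))
f_A = -6.295 / -33.069 = 0.1904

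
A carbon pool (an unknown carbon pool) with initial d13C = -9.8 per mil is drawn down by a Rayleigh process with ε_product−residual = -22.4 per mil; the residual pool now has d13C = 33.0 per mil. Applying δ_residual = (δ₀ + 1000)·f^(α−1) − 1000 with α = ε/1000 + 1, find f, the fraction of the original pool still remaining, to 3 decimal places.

0.151

α − 1 = ε/1000 = -0.0224
(δ_res + 1000)/(δ₀ + 1000) = (33.0 + 1000)/(-9.8 + 1000) = 1033.0/990.2 = 1.043224
f = 1.043224^(1/-0.0224) = exp(ln(1.043224)/-0.0224) = exp(0.04232/-0.0224)
f = exp(-1.8891) = 0.1512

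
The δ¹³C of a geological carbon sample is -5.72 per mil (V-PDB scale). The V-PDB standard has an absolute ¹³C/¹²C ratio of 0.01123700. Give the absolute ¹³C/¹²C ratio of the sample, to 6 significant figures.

R_sample = R_standard × (δ¹³C/1000 + 1)
R_sample = 0.01123700 × (-5.72/1000 + 1) = 0.01123700 × 0.994280
R_sample = 0.0111727

0.0111727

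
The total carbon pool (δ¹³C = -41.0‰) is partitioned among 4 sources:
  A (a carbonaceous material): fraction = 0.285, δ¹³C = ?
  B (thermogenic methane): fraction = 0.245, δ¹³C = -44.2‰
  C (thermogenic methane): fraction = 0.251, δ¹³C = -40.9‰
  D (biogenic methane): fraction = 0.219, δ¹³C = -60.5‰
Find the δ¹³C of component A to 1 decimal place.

-23.4‰

Isotope mass balance: δ_bulk = Σ fᵢ·δᵢ.
-41.0 = 0.285×δ_A + 0.245×(-44.2) + 0.251×(-40.9) + 0.219×(-60.5)
0.285·δ_A = -41.0 − (-34.344) = -6.656
δ_A = -6.656 / 0.285 = -23.35‰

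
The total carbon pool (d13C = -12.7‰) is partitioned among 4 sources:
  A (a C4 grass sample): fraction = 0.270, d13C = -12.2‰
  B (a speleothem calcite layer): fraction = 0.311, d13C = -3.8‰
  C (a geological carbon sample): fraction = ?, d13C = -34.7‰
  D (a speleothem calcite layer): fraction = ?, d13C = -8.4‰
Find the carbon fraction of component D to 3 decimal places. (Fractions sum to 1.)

Let f_D and f_C be the unknown fractions; fractions sum to 1 so f_D + f_C = 0.419.
Mass balance: Σ fᵢ·δᵢ = δ_bulk ⇒ f_D·(-8.4) + f_C·(-34.7) = -12.7 − (-4.476) = -8.224
Substitute f_C = 0.419 − f_D:
f_D·(-8.4 − -34.7) = -8.224 − 0.419×(-34.7) = 6.315
f_D = 6.315 / 26.3 = 0.2401

0.240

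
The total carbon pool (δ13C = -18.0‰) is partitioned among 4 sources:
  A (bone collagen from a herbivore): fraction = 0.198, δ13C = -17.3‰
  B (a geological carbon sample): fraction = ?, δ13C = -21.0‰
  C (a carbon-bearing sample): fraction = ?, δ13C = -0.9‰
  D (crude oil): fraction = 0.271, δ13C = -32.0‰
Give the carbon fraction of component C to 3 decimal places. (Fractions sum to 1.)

0.261

Let f_C and f_B be the unknown fractions; fractions sum to 1 so f_C + f_B = 0.531.
Mass balance: Σ fᵢ·δᵢ = δ_bulk ⇒ f_C·(-0.9) + f_B·(-21.0) = -18.0 − (-12.097) = -5.903
Substitute f_B = 0.531 − f_C:
f_C·(-0.9 − -21.0) = -5.903 − 0.531×(-21.0) = 5.248
f_C = 5.248 / 20.1 = 0.2611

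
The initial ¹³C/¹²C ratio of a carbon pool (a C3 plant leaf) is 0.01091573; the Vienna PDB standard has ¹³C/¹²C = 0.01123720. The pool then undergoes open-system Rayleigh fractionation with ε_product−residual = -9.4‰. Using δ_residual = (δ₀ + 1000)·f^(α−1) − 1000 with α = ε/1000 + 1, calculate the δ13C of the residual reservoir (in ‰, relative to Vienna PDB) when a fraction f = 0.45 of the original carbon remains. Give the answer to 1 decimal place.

-21.3‰

δ₀ = (0.01091573/0.01123720 − 1)×1000 = (0.971392 − 1)×1000 = -28.608‰
α − 1 = ε/1000 = -0.0094
f^(α−1) = 0.45^(-0.0094) = 1.007534
δ_res = (-28.608 + 1000) × 1.007534 − 1000 = 978.711 − 1000 = -21.29‰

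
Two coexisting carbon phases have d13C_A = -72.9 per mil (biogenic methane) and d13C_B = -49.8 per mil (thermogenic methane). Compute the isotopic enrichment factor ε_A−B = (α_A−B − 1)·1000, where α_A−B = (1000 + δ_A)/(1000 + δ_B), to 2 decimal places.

-24.31 per mil

α_A−B = (1000 + -72.9) / (1000 + -49.8) = 927.1 / 950.2 = 0.975689
ε_A−B = (0.975689 − 1) × 1000 = -24.311 per mil
(The approximation ε ≈ δ_A − δ_B would give -23.1 per mil.)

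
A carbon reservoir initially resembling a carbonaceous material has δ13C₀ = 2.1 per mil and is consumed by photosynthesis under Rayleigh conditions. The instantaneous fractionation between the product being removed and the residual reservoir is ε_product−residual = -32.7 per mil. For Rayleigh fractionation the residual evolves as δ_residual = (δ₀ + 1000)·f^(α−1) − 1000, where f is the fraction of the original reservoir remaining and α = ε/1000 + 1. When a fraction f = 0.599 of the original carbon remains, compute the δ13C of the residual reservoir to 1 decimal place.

19.0 per mil

Rayleigh residual: δ_res = (δ₀ + 1000)·f^(α−1) − 1000
α = ε/1000 + 1 = 0.96730, so α − 1 = -0.03270
f^(α−1) = 0.599^(-0.03270) = 1.016900
δ_res = (2.1 + 1000) × 1.016900 − 1000 = 1019.035 − 1000 = 19.04 per mil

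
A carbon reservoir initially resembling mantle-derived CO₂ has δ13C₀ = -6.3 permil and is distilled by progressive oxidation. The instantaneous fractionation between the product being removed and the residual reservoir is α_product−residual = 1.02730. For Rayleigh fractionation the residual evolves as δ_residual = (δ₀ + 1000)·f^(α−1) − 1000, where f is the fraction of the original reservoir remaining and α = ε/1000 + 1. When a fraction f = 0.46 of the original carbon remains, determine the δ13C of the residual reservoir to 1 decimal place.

Rayleigh residual: δ_res = (δ₀ + 1000)·f^(α−1) − 1000
α − 1 = 0.02730
f^(α−1) = 0.46^(0.02730) = 0.979024
δ_res = (-6.3 + 1000) × 0.979024 − 1000 = 972.856 − 1000 = -27.14 permil

-27.1 permil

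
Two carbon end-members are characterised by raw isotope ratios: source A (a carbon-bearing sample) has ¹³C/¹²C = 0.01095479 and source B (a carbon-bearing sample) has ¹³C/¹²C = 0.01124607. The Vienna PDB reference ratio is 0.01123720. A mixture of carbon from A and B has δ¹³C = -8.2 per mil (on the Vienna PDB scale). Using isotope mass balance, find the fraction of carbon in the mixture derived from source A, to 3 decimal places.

δ_A = (0.01095479/0.01123720 − 1)×1000 = (0.974868 − 1)×1000 = -25.132 per mil
δ_B = (0.01124607/0.01123720 − 1)×1000 = (1.000789 − 1)×1000 = 0.789 per mil
f_A = (δ_mix − δ_B)/(δ_A − δ_B) = (-8.2 − (0.789))/(-25.132 − (0.789))
f_A = -8.989 / -25.921 = 0.3468

0.347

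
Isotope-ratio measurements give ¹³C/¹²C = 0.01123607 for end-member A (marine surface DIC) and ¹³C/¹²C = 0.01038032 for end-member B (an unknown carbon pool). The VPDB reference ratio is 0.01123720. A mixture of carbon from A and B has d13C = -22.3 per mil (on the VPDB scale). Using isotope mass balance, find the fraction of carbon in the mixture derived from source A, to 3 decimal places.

0.708

δ_A = (0.01123607/0.01123720 − 1)×1000 = (0.999899 − 1)×1000 = -0.101 per mil
δ_B = (0.01038032/0.01123720 − 1)×1000 = (0.923746 − 1)×1000 = -76.254 per mil
f_A = (δ_mix − δ_B)/(δ_A − δ_B) = (-22.3 − (-76.254))/(-0.101 − (-76.254))
f_A = 53.954 / 76.153 = 0.7085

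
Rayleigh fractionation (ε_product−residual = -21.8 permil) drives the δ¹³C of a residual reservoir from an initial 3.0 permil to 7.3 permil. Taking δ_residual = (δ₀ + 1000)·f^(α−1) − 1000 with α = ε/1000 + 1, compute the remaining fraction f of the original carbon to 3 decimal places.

α − 1 = ε/1000 = -0.0218
(δ_res + 1000)/(δ₀ + 1000) = (7.3 + 1000)/(3.0 + 1000) = 1007.3/1003.0 = 1.004287
f = 1.004287^(1/-0.0218) = exp(ln(1.004287)/-0.0218) = exp(0.00428/-0.0218)
f = exp(-0.1962) = 0.8218

0.822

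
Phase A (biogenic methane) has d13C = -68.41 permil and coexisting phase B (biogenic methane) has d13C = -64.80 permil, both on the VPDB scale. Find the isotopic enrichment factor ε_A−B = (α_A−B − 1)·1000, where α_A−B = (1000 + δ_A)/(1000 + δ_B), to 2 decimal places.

-3.86 permil

α_A−B = (1000 + -68.41) / (1000 + -64.80) = 931.59 / 935.20 = 0.996140
ε_A−B = (0.996140 − 1) × 1000 = -3.860 permil
(The approximation ε ≈ δ_A − δ_B would give -3.61 permil.)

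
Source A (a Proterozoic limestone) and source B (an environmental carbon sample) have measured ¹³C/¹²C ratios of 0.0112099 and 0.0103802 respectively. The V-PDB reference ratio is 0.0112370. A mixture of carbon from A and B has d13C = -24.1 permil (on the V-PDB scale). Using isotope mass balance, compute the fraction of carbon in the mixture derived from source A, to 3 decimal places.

δ_A = (0.0112099/0.0112370 − 1)×1000 = (0.997588 − 1)×1000 = -2.412 permil
δ_B = (0.0103802/0.0112370 − 1)×1000 = (0.923752 − 1)×1000 = -76.248 permil
f_A = (δ_mix − δ_B)/(δ_A − δ_B) = (-24.1 − (-76.248))/(-2.412 − (-76.248))
f_A = 52.148 / 73.836 = 0.7063

0.706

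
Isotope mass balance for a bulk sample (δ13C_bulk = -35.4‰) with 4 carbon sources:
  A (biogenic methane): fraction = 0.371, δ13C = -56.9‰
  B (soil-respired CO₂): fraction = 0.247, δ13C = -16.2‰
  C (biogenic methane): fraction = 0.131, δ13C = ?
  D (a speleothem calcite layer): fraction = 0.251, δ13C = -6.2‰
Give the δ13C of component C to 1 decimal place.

-66.7‰

Isotope mass balance: δ_bulk = Σ fᵢ·δᵢ.
-35.4 = 0.371×(-56.9) + 0.247×(-16.2) + 0.131×δ_C + 0.251×(-6.2)
0.131·δ_C = -35.4 − (-26.668) = -8.732
δ_C = -8.732 / 0.131 = -66.66‰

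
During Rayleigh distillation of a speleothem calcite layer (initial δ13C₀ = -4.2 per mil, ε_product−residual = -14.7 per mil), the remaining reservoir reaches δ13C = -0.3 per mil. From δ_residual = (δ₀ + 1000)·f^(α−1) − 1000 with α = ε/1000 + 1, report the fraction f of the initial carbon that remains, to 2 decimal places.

0.77

α − 1 = ε/1000 = -0.0147
(δ_res + 1000)/(δ₀ + 1000) = (-0.3 + 1000)/(-4.2 + 1000) = 999.7/995.8 = 1.003916
f = 1.003916^(1/-0.0147) = exp(ln(1.003916)/-0.0147) = exp(0.00391/-0.0147)
f = exp(-0.2659) = 0.7665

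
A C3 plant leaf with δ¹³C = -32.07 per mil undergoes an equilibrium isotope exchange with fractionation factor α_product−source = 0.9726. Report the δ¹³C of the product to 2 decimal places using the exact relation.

-58.59 per mil

δ_product = (δ_source + 1000)·α − 1000
δ_product = (-32.07 + 1000) × 0.9726 − 1000
δ_product = 941.409 − 1000 = -58.591 per mil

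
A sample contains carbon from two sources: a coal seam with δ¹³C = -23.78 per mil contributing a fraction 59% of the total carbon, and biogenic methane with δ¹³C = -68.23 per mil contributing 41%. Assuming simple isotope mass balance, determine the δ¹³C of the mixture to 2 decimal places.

-42.00 per mil

δ_mix = f_A·δ_A + f_B·δ_B
δ_mix = 0.59 × (-23.78) + 0.41 × (-68.23)
δ_mix = -14.030 + -27.974 = -42.005 per mil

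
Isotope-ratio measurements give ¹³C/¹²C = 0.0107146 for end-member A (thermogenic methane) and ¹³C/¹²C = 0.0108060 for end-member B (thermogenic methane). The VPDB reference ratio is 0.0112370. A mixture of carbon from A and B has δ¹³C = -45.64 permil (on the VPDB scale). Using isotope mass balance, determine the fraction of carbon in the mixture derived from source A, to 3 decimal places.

δ_A = (0.0107146/0.0112370 − 1)×1000 = (0.953511 − 1)×1000 = -46.489 permil
δ_B = (0.0108060/0.0112370 − 1)×1000 = (0.961645 − 1)×1000 = -38.355 permil
f_A = (δ_mix − δ_B)/(δ_A − δ_B) = (-45.64 − (-38.355))/(-46.489 − (-38.355))
f_A = -7.285 / -8.134 = 0.8956

0.896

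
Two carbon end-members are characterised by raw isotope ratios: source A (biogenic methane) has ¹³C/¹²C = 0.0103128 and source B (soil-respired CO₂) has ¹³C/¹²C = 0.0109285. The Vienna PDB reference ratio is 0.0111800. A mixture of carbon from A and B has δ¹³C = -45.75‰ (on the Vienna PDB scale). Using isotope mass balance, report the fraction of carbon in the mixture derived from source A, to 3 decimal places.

0.422

δ_A = (0.0103128/0.0111800 − 1)×1000 = (0.922433 − 1)×1000 = -77.567‰
δ_B = (0.0109285/0.0111800 − 1)×1000 = (0.977504 − 1)×1000 = -22.496‰
f_A = (δ_mix − δ_B)/(δ_A − δ_B) = (-45.75 − (-22.496))/(-77.567 − (-22.496))
f_A = -23.254 / -55.072 = 0.4223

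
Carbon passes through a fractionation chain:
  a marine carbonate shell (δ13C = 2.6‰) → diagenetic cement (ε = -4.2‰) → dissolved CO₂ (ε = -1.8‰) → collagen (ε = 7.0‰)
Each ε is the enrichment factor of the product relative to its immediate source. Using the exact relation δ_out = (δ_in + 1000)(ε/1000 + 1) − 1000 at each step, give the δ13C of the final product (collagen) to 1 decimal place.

3.6‰

step 1: δ = (2.60 + 1000)·(-4.2/1000 + 1) − 1000 = -1.61‰
step 2: δ = (-1.61 + 1000)·(-1.8/1000 + 1) − 1000 = -3.41‰
step 3: δ = (-3.41 + 1000)·(7.0/1000 + 1) − 1000 = 3.57‰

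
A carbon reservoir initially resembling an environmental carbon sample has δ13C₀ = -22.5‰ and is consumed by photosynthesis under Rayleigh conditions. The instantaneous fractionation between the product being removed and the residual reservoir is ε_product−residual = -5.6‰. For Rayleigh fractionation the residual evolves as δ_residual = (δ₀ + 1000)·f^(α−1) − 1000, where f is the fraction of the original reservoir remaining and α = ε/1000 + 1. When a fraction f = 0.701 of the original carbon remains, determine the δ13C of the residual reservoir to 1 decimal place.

-20.6‰

Rayleigh residual: δ_res = (δ₀ + 1000)·f^(α−1) − 1000
α = ε/1000 + 1 = 0.99440, so α − 1 = -0.00560
f^(α−1) = 0.701^(-0.00560) = 1.001991
δ_res = (-22.5 + 1000) × 1.001991 − 1000 = 979.447 − 1000 = -20.55‰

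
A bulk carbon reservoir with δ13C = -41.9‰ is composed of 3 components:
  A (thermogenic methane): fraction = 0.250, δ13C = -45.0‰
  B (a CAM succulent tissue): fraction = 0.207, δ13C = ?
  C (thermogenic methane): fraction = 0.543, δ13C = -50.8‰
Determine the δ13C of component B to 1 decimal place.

-14.8‰

Isotope mass balance: δ_bulk = Σ fᵢ·δᵢ.
-41.9 = 0.250×(-45.0) + 0.207×δ_B + 0.543×(-50.8)
0.207·δ_B = -41.9 − (-38.834) = -3.066
δ_B = -3.066 / 0.207 = -14.81‰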